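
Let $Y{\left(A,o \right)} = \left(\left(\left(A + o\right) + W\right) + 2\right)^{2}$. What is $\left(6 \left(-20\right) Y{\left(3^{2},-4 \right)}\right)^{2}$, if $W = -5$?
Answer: $230400$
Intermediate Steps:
$Y{\left(A,o \right)} = \left(-3 + A + o\right)^{2}$ ($Y{\left(A,o \right)} = \left(\left(\left(A + o\right) - 5\right) + 2\right)^{2} = \left(\left(-5 + A + o\right) + 2\right)^{2} = \left(-3 + A + o\right)^{2}$)
$\left(6 \left(-20\right) Y{\left(3^{2},-4 \right)}\right)^{2} = \left(6 \left(-20\right) \left(-3 + 3^{2} - 4\right)^{2}\right)^{2} = \left(- 120 \left(-3 + 9 - 4\right)^{2}\right)^{2} = \left(- 120 \cdot 2^{2}\right)^{2} = \left(\left(-120\right) 4\right)^{2} = \left(-480\right)^{2} = 230400$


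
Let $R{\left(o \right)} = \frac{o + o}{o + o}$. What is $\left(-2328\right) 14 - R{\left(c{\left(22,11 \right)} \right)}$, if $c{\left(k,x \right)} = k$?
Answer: $-32593$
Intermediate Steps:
$R{\left(o \right)} = 1$ ($R{\left(o \right)} = \frac{2 o}{2 o} = 2 o \frac{1}{2 o} = 1$)
$\left(-2328\right) 14 - R{\left(c{\left(22,11 \right)} \right)} = \left(-2328\right) 14 - 1 = -32592 - 1 = -32593$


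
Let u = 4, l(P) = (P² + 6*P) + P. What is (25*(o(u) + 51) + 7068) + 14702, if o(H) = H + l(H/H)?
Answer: 23345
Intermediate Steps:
l(P) = P² + 7*P
o(H) = 8 + H (o(H) = H + (H/H)*(7 + H/H) = H + 1*(7 + 1) = H + 1*8 = H + 8 = 8 + H)
(25*(o(u) + 51) + 7068) + 14702 = (25*((8 + 4) + 51) + 7068) + 14702 = (25*(12 + 51) + 7068) + 14702 = (25*63 + 7068) + 14702 = (1575 + 7068) + 14702 = 8643 + 14702 = 23345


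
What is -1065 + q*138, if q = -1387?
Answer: -192471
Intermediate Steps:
-1065 + q*138 = -1065 - 1387*138 = -1065 - 191406 = -192471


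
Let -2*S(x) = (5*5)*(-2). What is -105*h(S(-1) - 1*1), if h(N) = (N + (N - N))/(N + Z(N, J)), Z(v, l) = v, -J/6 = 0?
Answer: -105/2 ≈ -52.500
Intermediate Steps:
S(x) = 25 (S(x) = -5*5*(-2)/2 = -25*(-2)/2 = -1/2*(-50) = 25)
J = 0 (J = -6*0 = 0)
h(N) = 1/2 (h(N) = (N + (N - N))/(N + N) = (N + 0)/((2*N)) = N*(1/(2*N)) = 1/2)
-105*h(S(-1) - 1*1) = -105*1/2 = -105/2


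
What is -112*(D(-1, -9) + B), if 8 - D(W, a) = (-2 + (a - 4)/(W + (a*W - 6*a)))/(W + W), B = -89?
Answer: 285068/31 ≈ 9195.7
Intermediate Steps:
D(W, a) = 8 - (-2 + (-4 + a)/(W - 6*a + W*a))/(2*W) (D(W, a) = 8 - (-2 + (a - 4)/(W + (a*W - 6*a)))/(W + W) = 8 - (-2 + (-4 + a)/(W + (W*a - 6*a)))/(2*W) = 8 - (-2 + (-4 + a)/(W + (-6*a + W*a)))*1/(2*W) = 8 - (-2 + (-4 + a)/(W - 6*a + W*a))*1/(2*W) = 8 - (-2 + (-4 + a)/(W - 6*a + W*a))/(2*W))
-112*(D(-1, -9) + B) = -112*((2 - 1 + 8*(-1)² - 13/2*(-9) - 47*(-1)*(-9) + 8*(-9)*(-1)²)/((-1)*(-1 - 6*(-9) - 1*(-9))) - 89) = -112*(-(2 - 1 + 8*1 + 117/2 - 423 + 8*(-9)*1)/(-1 + 54 + 9) - 89) = -112*(-1*(2 - 1 + 8 + 117/2 - 423 - 72)/62 - 89) = -112*(-1*1/62*(-855/2) - 89) = -112*(855/124 - 89) = -112*(-10181/124) = 285068/31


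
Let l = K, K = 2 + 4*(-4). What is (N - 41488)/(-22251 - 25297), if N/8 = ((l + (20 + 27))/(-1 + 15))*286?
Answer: 63166/83209 ≈ 0.75912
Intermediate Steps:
K = -14 (K = 2 - 16 = -14)
l = -14
N = 37752/7 (N = 8*(((-14 + (20 + 27))/(-1 + 15))*286) = 8*(((-14 + 47)/14)*286) = 8*((33*(1/14))*286) = 8*((33/14)*286) = 8*(4719/7) = 37752/7 ≈ 5393.1)
(N - 41488)/(-22251 - 25297) = (37752/7 - 41488)/(-22251 - 25297) = -252664/7/(-47548) = -252664/7*(-1/47548) = 63166/83209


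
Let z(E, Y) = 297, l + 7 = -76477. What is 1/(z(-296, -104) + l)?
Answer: -1/76187 ≈ -1.3126e-5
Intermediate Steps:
l = -76484 (l = -7 - 76477 = -76484)
1/(z(-296, -104) + l) = 1/(297 - 76484) = 1/(-76187) = -1/76187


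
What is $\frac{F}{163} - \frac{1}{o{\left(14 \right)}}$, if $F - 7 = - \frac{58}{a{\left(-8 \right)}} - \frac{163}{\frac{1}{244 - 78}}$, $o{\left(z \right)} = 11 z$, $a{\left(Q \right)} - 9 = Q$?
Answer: $- \frac{4174949}{25102} \approx -166.32$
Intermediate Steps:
$a{\left(Q \right)} = 9 + Q$
$F = -27109$ ($F = 7 - \left(27058 + \frac{58}{9 - 8}\right) = 7 - \left(58 + 27058\right) = 7 - \left(58 + 163 \frac{1}{\frac{1}{166}}\right) = 7 - 27116 = -27109$)
$\frac{F}{163} - \frac{1}{o{\left(14 \right)}} = - \frac{27109}{163} - \frac{1}{11 \cdot 14} = \left(-27109\right) \frac{1}{163} - \frac{1}{154} = - \frac{27109}{163} - \frac{1}{154} = - \frac{4174949}{25102}$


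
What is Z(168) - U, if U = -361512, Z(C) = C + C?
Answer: 361848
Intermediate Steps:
Z(C) = 2*C
Z(168) - U = 2*168 - 1*(-361512) = 336 + 361512 = 361848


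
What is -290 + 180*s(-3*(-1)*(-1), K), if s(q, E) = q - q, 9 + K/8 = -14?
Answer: -290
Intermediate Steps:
K = -184 (K = -72 + 8*(-14) = -72 - 112 = -184)
s(q, E) = 0
-290 + 180*s(-3*(-1)*(-1), K) = -290 + 180*0 = -290 + 0 = -290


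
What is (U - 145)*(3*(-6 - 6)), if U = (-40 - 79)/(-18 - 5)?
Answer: 115776/23 ≈ 5033.7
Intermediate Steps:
U = 119/23 (U = -119/(-23) = -119*(-1/23) = 119/23 ≈ 5.1739)
(U - 145)*(3*(-6 - 6)) = (119/23 - 145)*(3*(-6 - 6)) = -9648*(-12)/23 = -3216/23*(-36) = 115776/23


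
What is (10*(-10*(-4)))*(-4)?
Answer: -1600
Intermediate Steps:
(10*(-10*(-4)))*(-4) = (10*40)*(-4) = 400*(-4) = -1600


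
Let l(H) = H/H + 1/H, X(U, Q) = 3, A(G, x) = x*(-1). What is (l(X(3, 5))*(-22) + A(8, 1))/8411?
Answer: -7/1941 ≈ -0.0036064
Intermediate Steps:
A(G, x) = -x
l(H) = 1 + 1/H
(l(X(3, 5))*(-22) + A(8, 1))/8411 = (((1 + 3)/3)*(-22) - 1*1)/8411 = (((⅓)*4)*(-22) - 1)*(1/8411) = ((4/3)*(-22) - 1)*(1/8411) = (-88/3 - 1)*(1/8411) = -91/3*1/8411 = -7/1941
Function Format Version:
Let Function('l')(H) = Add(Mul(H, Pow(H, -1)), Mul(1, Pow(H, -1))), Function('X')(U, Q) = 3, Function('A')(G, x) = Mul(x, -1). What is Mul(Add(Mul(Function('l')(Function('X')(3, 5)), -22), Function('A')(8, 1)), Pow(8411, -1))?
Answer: Rational(-7, 1941) ≈ -0.0036064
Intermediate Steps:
Function('A')(G, x) = Mul(-1, x)
Function('l')(H) = Add(1, Pow(H, -1))
Mul(Add(Mul(Function('l')(Function('X')(3, 5)), -22), Function('A')(8, 1)), Pow(8411, -1)) = Mul(Add(Mul(Mul(Pow(3, -1), Add(1, 3)), -22), Mul(-1, 1)), Pow(8411, -1)) = Mul(Add(Mul(Mul(Rational(1, 3), 4), -22), -1), Rational(1, 8411)) = Mul(Add(Mul(Rational(4, 3), -22), -1), Rational(1, 8411)) = Mul(Add(Rational(-88, 3), -1), Rational(1, 8411)) = Mul(Rational(-91, 3), Rational(1, 8411)) = Rational(-7, 1941)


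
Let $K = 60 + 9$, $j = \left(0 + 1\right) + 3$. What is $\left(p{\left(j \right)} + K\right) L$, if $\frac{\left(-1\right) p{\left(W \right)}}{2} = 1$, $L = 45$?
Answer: $3015$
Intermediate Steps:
$j = 4$ ($j = 1 + 3 = 4$)
$p{\left(W \right)} = -2$ ($p{\left(W \right)} = \left(-2\right) 1 = -2$)
$K = 69$
$\left(p{\left(j \right)} + K\right) L = \left(-2 + 69\right) 45 = 67 \cdot 45 = 3015$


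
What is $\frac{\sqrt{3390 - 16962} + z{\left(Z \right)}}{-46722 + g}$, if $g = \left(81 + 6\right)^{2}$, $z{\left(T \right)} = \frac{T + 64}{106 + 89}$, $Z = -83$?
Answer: $\frac{19}{7634835} - \frac{2 i \sqrt{377}}{13051} \approx 2.4886 \cdot 10^{-6} - 0.0029755 i$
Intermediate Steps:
$z{\left(T \right)} = \frac{64}{195} + \frac{T}{195}$ ($z{\left(T \right)} = \frac{64 + T}{195} = \left(64 + T\right) \frac{1}{195} = \frac{64}{195} + \frac{T}{195}$)
$g = 7569$ ($g = 87^{2} = 7569$)
$\frac{\sqrt{3390 - 16962} + z{\left(Z \right)}}{-46722 + g} = \frac{\sqrt{3390 - 16962} + \left(\frac{64}{195} + \frac{1}{195} \left(-83\right)\right)}{-46722 + 7569} = \frac{\sqrt{-13572} + \left(\frac{64}{195} - \frac{83}{195}\right)}{-39153} = \left(6 i \sqrt{377} - \frac{19}{195}\right) \left(- \frac{1}{39153}\right) = \left(- \frac{19}{195} + 6 i \sqrt{377}\right) \left(- \frac{1}{39153}\right) = \frac{19}{7634835} - \frac{2 i \sqrt{377}}{13051}$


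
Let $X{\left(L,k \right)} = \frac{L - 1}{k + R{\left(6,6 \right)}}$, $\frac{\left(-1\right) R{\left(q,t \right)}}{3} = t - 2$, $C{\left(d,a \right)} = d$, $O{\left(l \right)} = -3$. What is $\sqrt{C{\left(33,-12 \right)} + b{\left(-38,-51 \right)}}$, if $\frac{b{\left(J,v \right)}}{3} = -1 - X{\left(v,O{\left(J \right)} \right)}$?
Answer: $\frac{7 \sqrt{10}}{5} \approx 4.4272$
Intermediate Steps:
$R{\left(q,t \right)} = 6 - 3 t$ ($R{\left(q,t \right)} = - 3 \left(t - 2\right) = - 3 \left(-2 + t\right) = 6 - 3 t$)
$X{\left(L,k \right)} = \frac{-1 + L}{-12 + k}$ ($X{\left(L,k \right)} = \frac{L - 1}{k + \left(6 - 18\right)} = \frac{-1 + L}{k + \left(6 - 18\right)} = \frac{-1 + L}{k - 12} = \frac{-1 + L}{-12 + k}$)
$b{\left(J,v \right)} = - \frac{16}{5} + \frac{v}{5}$ ($b{\left(J,v \right)} = 3 \left(-1 - \frac{-1 + v}{-12 - 3}\right) = 3 \left(-1 - \frac{-1 + v}{-15}\right) = 3 \left(-1 - - \frac{-1 + v}{15}\right) = 3 \left(-1 - \left(\frac{1}{15} - \frac{v}{15}\right)\right) = 3 \left(-1 + \left(- \frac{1}{15} + \frac{v}{15}\right)\right) = 3 \left(- \frac{16}{15} + \frac{v}{15}\right) = - \frac{16}{5} + \frac{v}{5}$)
$\sqrt{C{\left(33,-12 \right)} + b{\left(-38,-51 \right)}} = \sqrt{33 + \left(- \frac{16}{5} + \frac{1}{5} \left(-51\right)\right)} = \sqrt{33 - \frac{67}{5}} = \sqrt{\frac{98}{5}} = \frac{7 \sqrt{10}}{5}$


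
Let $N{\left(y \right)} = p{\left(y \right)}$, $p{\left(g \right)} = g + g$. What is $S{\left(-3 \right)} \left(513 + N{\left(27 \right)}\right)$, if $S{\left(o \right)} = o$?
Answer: $-1701$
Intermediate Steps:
$p{\left(g \right)} = 2 g$
$N{\left(y \right)} = 2 y$
$S{\left(-3 \right)} \left(513 + N{\left(27 \right)}\right) = - 3 \left(513 + 2 \cdot 27\right) = - 3 \left(513 + 54\right) = \left(-3\right) 567 = -1701$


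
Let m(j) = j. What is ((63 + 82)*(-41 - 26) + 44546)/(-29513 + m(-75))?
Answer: -34831/29588 ≈ -1.1772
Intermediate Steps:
((63 + 82)*(-41 - 26) + 44546)/(-29513 + m(-75)) = ((63 + 82)*(-41 - 26) + 44546)/(-29513 - 75) = (145*(-67) + 44546)/(-29588) = (-9715 + 44546)*(-1/29588) = 34831*(-1/29588) = -34831/29588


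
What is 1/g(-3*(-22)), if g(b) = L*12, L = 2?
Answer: 1/24 ≈ 0.041667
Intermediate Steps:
g(b) = 24 (g(b) = 2*12 = 24)
1/g(-3*(-22)) = 1/24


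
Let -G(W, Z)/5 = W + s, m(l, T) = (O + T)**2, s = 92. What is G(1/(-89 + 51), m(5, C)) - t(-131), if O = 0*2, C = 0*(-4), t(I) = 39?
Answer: -18957/38 ≈ -498.87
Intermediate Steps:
C = 0
O = 0
m(l, T) = T**2 (m(l, T) = (0 + T)**2 = T**2)
G(W, Z) = -460 - 5*W (G(W, Z) = -5*(W + 92) = -5*(92 + W) = -460 - 5*W)
G(1/(-89 + 51), m(5, C)) - t(-131) = (-460 - 5/(-89 + 51)) - 1*39 = (-460 - 5/(-38)) - 39 = (-460 - 5*(-1/38)) - 39 = (-460 + 5/38) - 39 = -17475/38 - 39 = -18957/38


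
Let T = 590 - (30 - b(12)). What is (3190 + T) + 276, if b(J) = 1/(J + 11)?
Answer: 92599/23 ≈ 4026.0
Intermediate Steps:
b(J) = 1/(11 + J)
T = 12881/23 (T = 590 - (30 - 1/(11 + 12)) = 590 - (30 - 1/23) = 590 - 1*689/23 = 590 - 689/23 = 12881/23 ≈ 560.04)
(3190 + T) + 276 = (3190 + 12881/23) + 276 = 86251/23 + 276 = 92599/23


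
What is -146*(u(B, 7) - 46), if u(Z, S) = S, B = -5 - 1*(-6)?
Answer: 5694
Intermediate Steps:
B = 1 (B = -5 + 6 = 1)
-146*(u(B, 7) - 46) = -146*(7 - 46) = -146*(-39) = 5694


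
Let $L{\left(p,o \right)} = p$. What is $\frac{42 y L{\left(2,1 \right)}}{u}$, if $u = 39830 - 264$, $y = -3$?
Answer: $- \frac{126}{19783} \approx -0.0063691$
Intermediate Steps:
$u = 39566$ ($u = 39830 - 264 = 39566$)
$\frac{42 y L{\left(2,1 \right)}}{u} = \frac{42 \left(-3\right) 2}{39566} = \left(-126\right) 2 \cdot \frac{1}{39566} = \left(-252\right) \frac{1}{39566} = - \frac{126}{19783}$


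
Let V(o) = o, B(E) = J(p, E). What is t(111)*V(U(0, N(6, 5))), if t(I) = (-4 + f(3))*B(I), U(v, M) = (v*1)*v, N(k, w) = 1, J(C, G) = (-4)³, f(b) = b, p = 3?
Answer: 0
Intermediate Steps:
J(C, G) = -64
B(E) = -64
U(v, M) = v² (U(v, M) = v*v = v²)
t(I) = 64 (t(I) = (-4 + 3)*(-64) = -1*(-64) = 64)
t(111)*V(U(0, N(6, 5))) = 64*0² = 64*0 = 0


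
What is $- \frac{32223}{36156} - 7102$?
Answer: $- \frac{3721915}{524} \approx -7102.9$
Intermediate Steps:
$- \frac{32223}{36156} - 7102 = \left(-1\right) \frac{467}{524} - 7102 = - \frac{467}{524} - 7102 = - \frac{3721915}{524}$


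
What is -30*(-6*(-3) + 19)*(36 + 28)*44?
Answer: -3125760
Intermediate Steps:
-30*(-6*(-3) + 19)*(36 + 28)*44 = -30*(18 + 19)*64*44 = -1110*64*44 = -30*2368*44 = -71040*44 = -3125760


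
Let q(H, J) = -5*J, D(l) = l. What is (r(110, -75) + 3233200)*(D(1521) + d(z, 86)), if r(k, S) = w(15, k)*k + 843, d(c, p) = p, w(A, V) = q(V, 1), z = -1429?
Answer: 5196223251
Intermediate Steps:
w(A, V) = -5 (w(A, V) = -5*1 = -5)
r(k, S) = 843 - 5*k (r(k, S) = -5*k + 843 = 843 - 5*k)
(r(110, -75) + 3233200)*(D(1521) + d(z, 86)) = ((843 - 5*110) + 3233200)*(1521 + 86) = ((843 - 550) + 3233200)*1607 = (293 + 3233200)*1607 = 3233493*1607 = 5196223251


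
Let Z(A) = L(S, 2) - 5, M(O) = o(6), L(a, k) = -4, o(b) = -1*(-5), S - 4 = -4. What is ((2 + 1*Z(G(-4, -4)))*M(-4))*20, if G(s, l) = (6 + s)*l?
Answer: -700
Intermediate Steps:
S = 0 (S = 4 - 4 = 0)
o(b) = 5
M(O) = 5
G(s, l) = l*(6 + s)
Z(A) = -9 (Z(A) = -4 - 5 = -9)
((2 + 1*Z(G(-4, -4)))*M(-4))*20 = ((2 + 1*(-9))*5)*20 = ((2 - 9)*5)*20 = -7*5*20 = -35*20 = -700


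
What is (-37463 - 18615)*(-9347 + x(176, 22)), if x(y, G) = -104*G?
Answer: 652467530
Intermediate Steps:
(-37463 - 18615)*(-9347 + x(176, 22)) = (-37463 - 18615)*(-9347 - 104*22) = -56078*(-9347 - 2288) = -56078*(-11635) = 652467530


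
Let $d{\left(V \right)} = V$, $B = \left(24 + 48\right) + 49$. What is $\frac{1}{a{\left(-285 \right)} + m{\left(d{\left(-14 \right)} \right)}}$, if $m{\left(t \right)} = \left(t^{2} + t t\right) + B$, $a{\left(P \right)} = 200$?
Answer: $\frac{1}{713} \approx 0.0014025$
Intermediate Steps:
$B = 121$ ($B = 72 + 49 = 121$)
$m{\left(t \right)} = 121 + 2 t^{2}$ ($m{\left(t \right)} = \left(t^{2} + t t\right) + 121 = \left(t^{2} + t^{2}\right) + 121 = 2 t^{2} + 121 = 121 + 2 t^{2}$)
$\frac{1}{a{\left(-285 \right)} + m{\left(d{\left(-14 \right)} \right)}} = \frac{1}{200 + \left(121 + 2 \left(-14\right)^{2}\right)} = \frac{1}{200 + \left(121 + 2 \cdot 196\right)} = \frac{1}{200 + \left(121 + 392\right)} = \frac{1}{200 + 513} = \frac{1}{713}$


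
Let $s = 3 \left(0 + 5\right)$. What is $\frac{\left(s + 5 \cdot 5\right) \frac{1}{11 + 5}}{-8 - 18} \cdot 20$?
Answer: $- \frac{25}{13} \approx -1.9231$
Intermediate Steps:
$s = 15$ ($s = 3 \cdot 5 = 15$)
$\frac{\left(s + 5 \cdot 5\right) \frac{1}{11 + 5}}{-8 - 18} \cdot 20 = \frac{\left(15 + 5 \cdot 5\right) \frac{1}{11 + 5}}{-8 - 18} \cdot 20 = \frac{\left(15 + 25\right) \frac{1}{16}}{-26} \cdot 20 = - \frac{40 \cdot \frac{1}{16}}{26} \cdot 20 = \left(- \frac{1}{26}\right) \frac{5}{2} \cdot 20 = \left(- \frac{5}{52}\right) 20 = - \frac{25}{13}$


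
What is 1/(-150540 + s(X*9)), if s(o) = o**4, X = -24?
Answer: 1/2176631796 ≈ 4.5943e-10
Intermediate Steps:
1/(-150540 + s(X*9)) = 1/(-150540 + (-24*9)**4) = 1/(-150540 + (-216)**4) = 1/(-150540 + 2176782336) = 1/2176631796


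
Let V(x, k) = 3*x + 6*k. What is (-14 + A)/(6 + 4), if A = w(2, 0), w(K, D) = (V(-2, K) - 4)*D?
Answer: -7/5 ≈ -1.4000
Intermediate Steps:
w(K, D) = D*(-10 + 6*K) (w(K, D) = ((3*(-2) + 6*K) - 4)*D = ((-6 + 6*K) - 4)*D = (-10 + 6*K)*D = D*(-10 + 6*K))
A = 0 (A = 2*0*(-5 + 3*2) = 2*0*(-5 + 6) = 2*0*1 = 0)
(-14 + A)/(6 + 4) = (-14 + 0)/(6 + 4) = -14/10 = -14*⅒ = -7/5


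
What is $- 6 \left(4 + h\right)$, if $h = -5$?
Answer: $6$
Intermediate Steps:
$- 6 \left(4 + h\right) = - 6 \left(4 - 5\right) = \left(-6\right) \left(-1\right) = 6$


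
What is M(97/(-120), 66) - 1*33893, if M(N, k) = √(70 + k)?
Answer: -33893 + 2*√34 ≈ -33881.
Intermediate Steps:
M(97/(-120), 66) - 1*33893 = √(70 + 66) - 1*33893 = √136 - 33893 = 2*√34 - 33893 = -33893 + 2*√34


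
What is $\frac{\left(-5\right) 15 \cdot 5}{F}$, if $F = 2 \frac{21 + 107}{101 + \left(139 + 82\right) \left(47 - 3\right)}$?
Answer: $- \frac{3684375}{256} \approx -14392.0$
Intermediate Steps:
$F = \frac{256}{9825}$ ($F = 2 \frac{128}{101 + 221 \left(47 + \left(-8 + 5\right)\right)} = 2 \frac{128}{101 + 221 \left(47 - 3\right)} = 2 \frac{128}{101 + 221 \cdot 44} = 2 \frac{128}{101 + 9724} = 2 \cdot \frac{128}{9825} = \frac{256}{9825} \approx 0.026056$)
$\frac{\left(-5\right) 15 \cdot 5}{F} = \frac{\left(-5\right) 15 \cdot 5}{\frac{256}{9825}} = \left(-75\right) 5 \cdot \frac{9825}{256} = \left(-375\right) \frac{9825}{256} = - \frac{3684375}{256}$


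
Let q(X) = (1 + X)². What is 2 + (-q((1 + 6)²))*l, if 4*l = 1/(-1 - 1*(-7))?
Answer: -613/6 ≈ -102.17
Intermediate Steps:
l = 1/24 (l = 1/(4*(-1 - 1*(-7))) = 1/(4*(-1 + 7)) = (¼)/6 = (¼)*(⅙) = 1/24 ≈ 0.041667)
2 + (-q((1 + 6)²))*l = 2 - (1 + (1 + 6)²)²*(1/24) = 2 - (1 + 7²)²*(1/24) = 2 - (1 + 49)²*(1/24) = 2 - 1*50²*(1/24) = 2 - 1*2500*(1/24) = 2 - 2500*1/24 = 2 - 625/6 = -613/6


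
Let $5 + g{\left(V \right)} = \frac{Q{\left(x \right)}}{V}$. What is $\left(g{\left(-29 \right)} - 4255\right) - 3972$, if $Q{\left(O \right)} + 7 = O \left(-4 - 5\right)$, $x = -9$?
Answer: $- \frac{238802}{29} \approx -8234.5$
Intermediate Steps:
$Q{\left(O \right)} = -7 - 9 O$ ($Q{\left(O \right)} = -7 + O \left(-4 - 5\right) = -7 + O \left(-9\right) = -7 - 9 O$)
$g{\left(V \right)} = -5 + \frac{74}{V}$ ($g{\left(V \right)} = -5 + \frac{-7 - -81}{V} = -5 + \frac{-7 + 81}{V} = -5 + \frac{74}{V}$)
$\left(g{\left(-29 \right)} - 4255\right) - 3972 = \left(\left(-5 + \frac{74}{-29}\right) - 4255\right) - 3972 = \left(\left(-5 + 74 \left(- \frac{1}{29}\right)\right) - 4255\right) - 3972 = \left(\left(-5 - \frac{74}{29}\right) - 4255\right) - 3972 = \left(- \frac{219}{29} - 4255\right) - 3972 = - \frac{123614}{29} - 3972 = - \frac{238802}{29}$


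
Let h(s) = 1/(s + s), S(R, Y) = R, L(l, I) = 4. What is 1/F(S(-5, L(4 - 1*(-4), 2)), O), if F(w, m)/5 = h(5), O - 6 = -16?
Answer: 2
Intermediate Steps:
O = -10 (O = 6 - 16 = -10)
h(s) = 1/(2*s)
F(w, m) = ½ (F(w, m) = 5*((½)/5) = 5*((½)*(⅕)) = 5*(⅒) = ½)
1/F(S(-5, L(4 - 1*(-4), 2)), O) = 1/(½) = 2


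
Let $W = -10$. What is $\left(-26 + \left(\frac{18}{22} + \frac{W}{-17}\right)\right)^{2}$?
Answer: $\frac{21150801}{34969} \approx 604.84$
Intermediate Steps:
$\left(-26 + \left(\frac{18}{22} + \frac{W}{-17}\right)\right)^{2} = \left(-26 + \left(\frac{18}{22} - \frac{10}{-17}\right)\right)^{2} = \left(-26 + \left(18 \cdot \frac{1}{22} - - \frac{10}{17}\right)\right)^{2} = \left(-26 + \left(\frac{9}{11} + \frac{10}{17}\right)\right)^{2} = \left(-26 + \frac{263}{187}\right)^{2} = \left(- \frac{4599}{187}\right)^{2} = \frac{21150801}{34969}$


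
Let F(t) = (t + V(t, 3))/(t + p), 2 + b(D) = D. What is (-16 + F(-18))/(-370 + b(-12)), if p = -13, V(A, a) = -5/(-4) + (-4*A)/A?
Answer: 1901/47616 ≈ 0.039924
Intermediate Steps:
V(A, a) = -11/4 (V(A, a) = -5*(-1/4) - 4 = 5/4 - 4 = -11/4)
b(D) = -2 + D
F(t) = (-11/4 + t)/(-13 + t) (F(t) = (t - 11/4)/(t - 13) = (-11/4 + t)/(-13 + t))
(-16 + F(-18))/(-370 + b(-12)) = (-16 + (-11/4 - 18)/(-13 - 18))/(-370 + (-2 - 12)) = (-16 - 83/4/(-31))/(-370 - 14) = (-16 - 1/31*(-83/4))/(-384) = (-16 + 83/124)*(-1/384) = -1901/124*(-1/384) = 1901/47616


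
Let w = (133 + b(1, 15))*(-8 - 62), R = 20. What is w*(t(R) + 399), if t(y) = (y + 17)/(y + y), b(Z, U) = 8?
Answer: -15789039/4 ≈ -3.9473e+6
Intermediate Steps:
t(y) = (17 + y)/(2*y) (t(y) = (17 + y)/((2*y)) = (17 + y)*(1/(2*y)) = (17 + y)/(2*y))
w = -9870 (w = (133 + 8)*(-8 - 62) = 141*(-70) = -9870)
w*(t(R) + 399) = -9870*((½)*(17 + 20)/20 + 399) = -9870*((½)*(1/20)*37 + 399) = -9870*(37/40 + 399) = -9870*15997/40 = -15789039/4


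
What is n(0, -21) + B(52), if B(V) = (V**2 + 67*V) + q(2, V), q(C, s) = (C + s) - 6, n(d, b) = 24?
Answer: 6260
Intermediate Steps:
q(C, s) = -6 + C + s
B(V) = -4 + V**2 + 68*V (B(V) = (V**2 + 67*V) + (-6 + 2 + V) = (V**2 + 67*V) + (-4 + V) = -4 + V**2 + 68*V)
n(0, -21) + B(52) = 24 + (-4 + 52**2 + 68*52) = 24 + (-4 + 2704 + 3536) = 24 + 6236 = 6260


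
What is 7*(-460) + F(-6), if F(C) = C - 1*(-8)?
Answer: -3218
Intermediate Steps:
F(C) = 8 + C (F(C) = C + 8 = 8 + C)
7*(-460) + F(-6) = 7*(-460) + (8 - 6) = -3220 + 2 = -3218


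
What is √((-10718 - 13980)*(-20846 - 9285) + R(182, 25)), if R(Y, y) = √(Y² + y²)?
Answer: √(744175438 + √33749) ≈ 27280.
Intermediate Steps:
√((-10718 - 13980)*(-20846 - 9285) + R(182, 25)) = √((-10718 - 13980)*(-20846 - 9285) + √(182² + 25²)) = √(-24698*(-30131) + √(33124 + 625)) = √(744175438 + √33749)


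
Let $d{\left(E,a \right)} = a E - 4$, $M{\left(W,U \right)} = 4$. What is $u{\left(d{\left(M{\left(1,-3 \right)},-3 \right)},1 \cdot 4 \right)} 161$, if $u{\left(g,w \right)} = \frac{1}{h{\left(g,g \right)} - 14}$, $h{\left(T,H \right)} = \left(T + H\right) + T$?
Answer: $- \frac{161}{62} \approx -2.5968$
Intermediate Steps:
$h{\left(T,H \right)} = H + 2 T$ ($h{\left(T,H \right)} = \left(H + T\right) + T = H + 2 T$)
$d{\left(E,a \right)} = -4 + E a$ ($d{\left(E,a \right)} = E a - 4 = -4 + E a$)
$u{\left(g,w \right)} = \frac{1}{-14 + 3 g}$ ($u{\left(g,w \right)} = \frac{1}{\left(g + 2 g\right) - 14} = \frac{1}{3 g - 14} = \frac{1}{-14 + 3 g}$)
$u{\left(d{\left(M{\left(1,-3 \right)},-3 \right)},1 \cdot 4 \right)} 161 = \frac{1}{-14 + 3 \left(-4 + 4 \left(-3\right)\right)} 161 = \frac{1}{-14 + 3 \left(-4 - 12\right)} 161 = \frac{1}{-14 + 3 \left(-16\right)} 161 = \frac{1}{-14 - 48} \cdot 161 = \frac{1}{-62} \cdot 161 = \left(- \frac{1}{62}\right) 161 = - \frac{161}{62}$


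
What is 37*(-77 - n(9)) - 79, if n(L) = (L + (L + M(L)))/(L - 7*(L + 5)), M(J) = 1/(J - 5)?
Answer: -1039667/356 ≈ -2920.4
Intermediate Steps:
M(J) = 1/(-5 + J)
n(L) = (1/(-5 + L) + 2*L)/(-35 - 6*L) (n(L) = (L + (L + 1/(-5 + L)))/(L - 7*(L + 5)) = (1/(-5 + L) + 2*L)/(L - 7*(5 + L)) = (1/(-5 + L) + 2*L)/(L + (-35 - 7*L)) = (1/(-5 + L) + 2*L)/(-35 - 6*L))
37*(-77 - n(9)) - 79 = 37*(-77 - (-1 - 2*9*(-5 + 9))/((-5 + 9)*(35 + 6*9))) - 79 = 37*(-77 - (-1 - 2*9*4)/(4*(35 + 54))) - 79 = 37*(-77 - (-1 - 72)/(4*89)) - 79 = 37*(-77 - (-73)/(4*89)) - 79 = 37*(-77 - 1*(-73/356)) - 79 = 37*(-77 + 73/356) - 79 = 37*(-27339/356) - 79 = -1011543/356 - 79 = -1039667/356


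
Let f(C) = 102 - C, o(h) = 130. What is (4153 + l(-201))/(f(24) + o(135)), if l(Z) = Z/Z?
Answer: 2077/104 ≈ 19.971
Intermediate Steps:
l(Z) = 1
(4153 + l(-201))/(f(24) + o(135)) = (4153 + 1)/((102 - 1*24) + 130) = 4154/((102 - 24) + 130) = 4154/(78 + 130) = 4154/208 = 4154*(1/208) = 2077/104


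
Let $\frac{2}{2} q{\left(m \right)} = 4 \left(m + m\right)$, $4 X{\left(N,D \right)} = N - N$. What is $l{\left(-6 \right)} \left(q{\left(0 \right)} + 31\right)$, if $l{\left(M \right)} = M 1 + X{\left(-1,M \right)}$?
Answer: $-186$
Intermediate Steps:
$X{\left(N,D \right)} = 0$ ($X{\left(N,D \right)} = \frac{N - N}{4} = \frac{1}{4} \cdot 0 = 0$)
$q{\left(m \right)} = 8 m$ ($q{\left(m \right)} = 4 \left(m + m\right) = 4 \cdot 2 m = 8 m$)
$l{\left(M \right)} = M$ ($l{\left(M \right)} = M 1 + 0 = M + 0 = M$)
$l{\left(-6 \right)} \left(q{\left(0 \right)} + 31\right) = - 6 \left(8 \cdot 0 + 31\right) = - 6 \left(0 + 31\right) = \left(-6\right) 31 = -186$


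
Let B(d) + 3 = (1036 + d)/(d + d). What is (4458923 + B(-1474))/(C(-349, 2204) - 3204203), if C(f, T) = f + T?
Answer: -6572448299/4720260952 ≈ -1.3924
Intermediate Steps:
C(f, T) = T + f
B(d) = -3 + (1036 + d)/(2*d) (B(d) = -3 + (1036 + d)/(d + d) = -3 + (1036 + d)/((2*d)) = -3 + (1036 + d)*(1/(2*d)) = -3 + (1036 + d)/(2*d))
(4458923 + B(-1474))/(C(-349, 2204) - 3204203) = (4458923 + (-5/2 + 518/(-1474)))/((2204 - 349) - 3204203) = (4458923 + (-5/2 + 518*(-1/1474)))/(1855 - 3204203) = (4458923 + (-5/2 - 259/737))/(-3202348) = (4458923 - 4203/1474)*(-1/3202348) = (6572448299/1474)*(-1/3202348) = -6572448299/4720260952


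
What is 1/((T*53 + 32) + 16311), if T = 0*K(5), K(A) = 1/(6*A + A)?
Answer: 1/16343 ≈ 6.1188e-5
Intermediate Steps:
K(A) = 1/(7*A)
T = 0 (T = 0*((⅐)/5) = 0*((⅐)*(⅕)) = 0*(1/35) = 0)
1/((T*53 + 32) + 16311) = 1/((0*53 + 32) + 16311) = 1/((0 + 32) + 16311) = 1/(32 + 16311) = 1/16343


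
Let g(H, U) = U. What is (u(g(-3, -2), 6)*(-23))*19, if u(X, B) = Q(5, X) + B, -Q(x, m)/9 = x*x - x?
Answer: 76038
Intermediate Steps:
Q(x, m) = -9*x² + 9*x (Q(x, m) = -9*(x*x - x) = -9*(x² - x) = -9*x² + 9*x)
u(X, B) = -180 + B (u(X, B) = 9*5*(1 - 1*5) + B = 9*5*(1 - 5) + B = 9*5*(-4) + B = -180 + B)
(u(g(-3, -2), 6)*(-23))*19 = ((-180 + 6)*(-23))*19 = -174*(-23)*19 = 4002*19 = 76038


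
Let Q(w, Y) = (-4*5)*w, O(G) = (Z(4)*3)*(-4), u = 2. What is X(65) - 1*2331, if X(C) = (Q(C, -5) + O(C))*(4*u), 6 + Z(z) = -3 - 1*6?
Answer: -11291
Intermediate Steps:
Z(z) = -15 (Z(z) = -6 + (-3 - 1*6) = -6 + (-3 - 6) = -6 - 9 = -15)
O(G) = 180 (O(G) = -15*3*(-4) = -45*(-4) = 180)
Q(w, Y) = -20*w
X(C) = 1440 - 160*C (X(C) = (-20*C + 180)*(4*2) = (180 - 20*C)*8 = 1440 - 160*C)
X(65) - 1*2331 = (1440 - 160*65) - 1*2331 = (1440 - 10400) - 2331 = -8960 - 2331 = -11291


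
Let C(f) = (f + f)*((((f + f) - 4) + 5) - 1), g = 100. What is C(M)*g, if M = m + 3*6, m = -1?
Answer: 115600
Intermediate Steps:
M = 17 (M = -1 + 3*6 = -1 + 18 = 17)
C(f) = 4*f² (C(f) = (2*f)*(((2*f - 4) + 5) - 1) = (2*f)*(((-4 + 2*f) + 5) - 1) = (2*f)*((1 + 2*f) - 1) = (2*f)*(2*f) = 4*f²)
C(M)*g = (4*17²)*100 = (4*289)*100 = 1156*100 = 115600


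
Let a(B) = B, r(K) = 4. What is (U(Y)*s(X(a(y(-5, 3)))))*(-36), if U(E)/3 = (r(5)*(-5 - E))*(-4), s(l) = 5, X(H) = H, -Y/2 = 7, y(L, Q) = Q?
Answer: 77760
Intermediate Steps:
Y = -14 (Y = -2*7 = -14)
U(E) = 240 + 48*E (U(E) = 3*((4*(-5 - E))*(-4)) = 3*((-20 - 4*E)*(-4)) = 3*(80 + 16*E) = 240 + 48*E)
(U(Y)*s(X(a(y(-5, 3)))))*(-36) = ((240 + 48*(-14))*5)*(-36) = ((240 - 672)*5)*(-36) = -432*5*(-36) = -2160*(-36) = 77760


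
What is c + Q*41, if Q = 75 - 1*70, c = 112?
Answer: 317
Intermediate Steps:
Q = 5 (Q = 75 - 70 = 5)
c + Q*41 = 112 + 5*41 = 112 + 205 = 317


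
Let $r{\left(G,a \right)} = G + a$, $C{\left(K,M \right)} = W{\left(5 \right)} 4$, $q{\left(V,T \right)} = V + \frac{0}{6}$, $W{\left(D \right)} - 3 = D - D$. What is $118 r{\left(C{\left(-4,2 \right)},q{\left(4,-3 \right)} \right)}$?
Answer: $1888$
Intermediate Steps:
$W{\left(D \right)} = 3$ ($W{\left(D \right)} = 3 + \left(D - D\right) = 3 + 0 = 3$)
$q{\left(V,T \right)} = V$ ($q{\left(V,T \right)} = V + 0 \cdot \frac{1}{6} = V + 0 = V$)
$C{\left(K,M \right)} = 12$ ($C{\left(K,M \right)} = 3 \cdot 4 = 12$)
$118 r{\left(C{\left(-4,2 \right)},q{\left(4,-3 \right)} \right)} = 118 \left(12 + 4\right) = 118 \cdot 16 = 1888$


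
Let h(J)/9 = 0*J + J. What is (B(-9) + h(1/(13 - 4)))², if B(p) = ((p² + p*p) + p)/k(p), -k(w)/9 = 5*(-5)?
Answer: 1764/625 ≈ 2.8224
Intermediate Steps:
k(w) = 225 (k(w) = -45*(-5) = -9*(-25) = 225)
h(J) = 9*J (h(J) = 9*(0*J + J) = 9*(0 + J) = 9*J)
B(p) = p/225 + 2*p²/225 (B(p) = ((p² + p*p) + p)/225 = ((p² + p²) + p)*(1/225) = (2*p² + p)*(1/225) = (p + 2*p²)*(1/225) = p/225 + 2*p²/225)
(B(-9) + h(1/(13 - 4)))² = ((1/225)*(-9)*(1 + 2*(-9)) + 9/(13 - 4))² = ((1/225)*(-9)*(1 - 18) + 9/9)² = ((1/225)*(-9)*(-17) + 9*(⅑))² = (17/25 + 1)² = (42/25)² = 1764/625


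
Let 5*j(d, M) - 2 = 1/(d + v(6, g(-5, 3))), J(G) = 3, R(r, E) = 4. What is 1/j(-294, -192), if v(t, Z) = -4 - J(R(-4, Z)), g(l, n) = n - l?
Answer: 1505/601 ≈ 2.5042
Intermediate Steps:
v(t, Z) = -7 (v(t, Z) = -4 - 1*3 = -4 - 3 = -7)
j(d, M) = 2/5 + 1/(5*(-7 + d)) (j(d, M) = 2/5 + 1/(5*(d - 7)) = 2/5 + 1/(5*(-7 + d)))
1/j(-294, -192) = 1/((-13 + 2*(-294))/(5*(-7 - 294))) = 1/((1/5)*(-13 - 588)/(-301)) = 1/((1/5)*(-1/301)*(-601)) = 1/(601/1505) = 1505/601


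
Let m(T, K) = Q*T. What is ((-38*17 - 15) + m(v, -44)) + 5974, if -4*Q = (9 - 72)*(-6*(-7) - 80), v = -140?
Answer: 89103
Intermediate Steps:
Q = -1197/2 (Q = -(9 - 72)*(-6*(-7) - 80)/4 = -(-63)*(42 - 80)/4 = -(-63)*(-38)/4 = -¼*2394 = -1197/2 ≈ -598.50)
m(T, K) = -1197*T/2
((-38*17 - 15) + m(v, -44)) + 5974 = ((-38*17 - 15) - 1197/2*(-140)) + 5974 = ((-646 - 15) + 83790) + 5974 = (-661 + 83790) + 5974 = 83129 + 5974 = 89103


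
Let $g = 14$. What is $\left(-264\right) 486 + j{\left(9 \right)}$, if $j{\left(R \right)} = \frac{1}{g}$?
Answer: $- \frac{1796255}{14} \approx -1.283 \cdot 10^{5}$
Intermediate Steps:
$j{\left(R \right)} = \frac{1}{14}$
$\left(-264\right) 486 + j{\left(9 \right)} = \left(-264\right) 486 + \frac{1}{14} = -128304 + \frac{1}{14} = - \frac{1796255}{14}$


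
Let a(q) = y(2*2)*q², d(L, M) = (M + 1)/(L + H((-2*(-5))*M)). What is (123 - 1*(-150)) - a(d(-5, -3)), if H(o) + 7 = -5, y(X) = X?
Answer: 78881/289 ≈ 272.94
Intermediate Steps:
H(o) = -12 (H(o) = -7 - 5 = -12)
d(L, M) = (1 + M)/(-12 + L) (d(L, M) = (M + 1)/(L - 12) = (1 + M)/(-12 + L))
a(q) = 4*q² (a(q) = (2*2)*q² = 4*q²)
(123 - 1*(-150)) - a(d(-5, -3)) = (123 - 1*(-150)) - 4*((1 - 3)/(-12 - 5))² = (123 + 150) - 4*(-2/(-17))² = 273 - 4*(-1/17*(-2))² = 273 - 4*(2/17)² = 273 - 4*4/289 = 273 - 1*16/289 = 273 - 16/289 = 78881/289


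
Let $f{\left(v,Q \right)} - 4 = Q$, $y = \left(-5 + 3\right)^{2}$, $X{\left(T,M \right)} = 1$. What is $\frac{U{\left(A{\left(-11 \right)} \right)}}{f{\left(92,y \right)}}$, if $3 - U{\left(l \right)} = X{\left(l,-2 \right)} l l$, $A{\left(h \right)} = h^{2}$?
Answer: $- \frac{7319}{4} \approx -1829.8$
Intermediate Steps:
$y = 4$ ($y = \left(-2\right)^{2} = 4$)
$f{\left(v,Q \right)} = 4 + Q$
$U{\left(l \right)} = 3 - l^{2}$ ($U{\left(l \right)} = 3 - 1 l l = 3 - l l = 3 - l^{2}$)
$\frac{U{\left(A{\left(-11 \right)} \right)}}{f{\left(92,y \right)}} = \frac{3 - \left(\left(-11\right)^{2}\right)^{2}}{4 + 4} = \frac{3 - 121^{2}}{8} = \left(3 - 14641\right) \frac{1}{8} = \left(-14638\right) \frac{1}{8} = - \frac{7319}{4}$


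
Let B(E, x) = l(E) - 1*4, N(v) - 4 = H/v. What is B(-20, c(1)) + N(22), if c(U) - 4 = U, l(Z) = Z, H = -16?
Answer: -228/11 ≈ -20.727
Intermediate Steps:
N(v) = 4 - 16/v
c(U) = 4 + U
B(E, x) = -4 + E (B(E, x) = E - 1*4 = E - 4 = -4 + E)
B(-20, c(1)) + N(22) = (-4 - 20) + (4 - 16/22) = -24 + (4 - 16*1/22) = -24 + (4 - 8/11) = -24 + 36/11 = -228/11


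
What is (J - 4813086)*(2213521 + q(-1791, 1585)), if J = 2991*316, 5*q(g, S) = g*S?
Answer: -6365738627820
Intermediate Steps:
q(g, S) = S*g/5 (q(g, S) = (g*S)/5 = (S*g)/5 = S*g/5)
J = 945156
(J - 4813086)*(2213521 + q(-1791, 1585)) = (945156 - 4813086)*(2213521 + (⅕)*1585*(-1791)) = -3867930*(2213521 - 567747) = -3867930*1645774 = -6365738627820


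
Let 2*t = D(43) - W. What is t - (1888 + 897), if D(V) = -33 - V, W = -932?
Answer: -2357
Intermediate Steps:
t = 428 (t = ((-33 - 1*43) - 1*(-932))/2 = ((-33 - 43) + 932)/2 = (-76 + 932)/2 = (1/2)*856 = 428)
t - (1888 + 897) = 428 - (1888 + 897) = 428 - 1*2785 = 428 - 2785 = -2357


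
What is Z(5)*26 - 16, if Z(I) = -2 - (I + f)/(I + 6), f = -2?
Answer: -826/11 ≈ -75.091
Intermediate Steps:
Z(I) = -2 - (-2 + I)/(6 + I) (Z(I) = -2 - (I - 2)/(I + 6) = -2 - (-2 + I)/(6 + I))
Z(5)*26 - 16 = ((-10 - 3*5)/(6 + 5))*26 - 16 = ((-10 - 15)/11)*26 - 16 = ((1/11)*(-25))*26 - 16 = -25/11*26 - 16 = -650/11 - 16 = -826/11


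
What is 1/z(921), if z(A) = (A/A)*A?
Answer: 1/921 ≈ 0.0010858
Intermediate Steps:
z(A) = A (z(A) = 1*A = A)
1/z(921) = 1/921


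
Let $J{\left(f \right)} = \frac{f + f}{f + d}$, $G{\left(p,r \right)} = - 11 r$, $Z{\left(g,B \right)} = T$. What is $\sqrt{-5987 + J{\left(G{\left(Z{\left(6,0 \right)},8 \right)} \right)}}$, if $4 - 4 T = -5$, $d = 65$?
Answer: $\frac{5 i \sqrt{126523}}{23} \approx 77.326 i$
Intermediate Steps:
$T = \frac{9}{4}$ ($T = 1 - - \frac{5}{4} = 1 + \frac{5}{4} = \frac{9}{4} \approx 2.25$)
$Z{\left(g,B \right)} = \frac{9}{4}$
$J{\left(f \right)} = \frac{2 f}{65 + f}$ ($J{\left(f \right)} = \frac{f + f}{f + 65} = \frac{2 f}{65 + f}$)
$\sqrt{-5987 + J{\left(G{\left(Z{\left(6,0 \right)},8 \right)} \right)}} = \sqrt{-5987 + \frac{2 \left(\left(-11\right) 8\right)}{65 - 88}} = \sqrt{-5987 + 2 \left(-88\right) \frac{1}{65 - 88}} = \sqrt{-5987 + 2 \left(-88\right) \frac{1}{-23}} = \sqrt{-5987 + 2 \left(-88\right) \left(- \frac{1}{23}\right)} = \sqrt{-5987 + \frac{176}{23}} = \sqrt{- \frac{137525}{23}} = \frac{5 i \sqrt{126523}}{23}$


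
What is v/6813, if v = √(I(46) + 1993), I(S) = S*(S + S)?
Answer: 5*√249/6813 ≈ 0.011581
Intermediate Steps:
I(S) = 2*S² (I(S) = S*(2*S) = 2*S²)
v = 5*√249 (v = √(2*46² + 1993) = √(2*2116 + 1993) = √(4232 + 1993) = √6225 = 5*√249 ≈ 78.899)
v/6813 = (5*√249)/6813 = (5*√249)*(1/6813) = 5*√249/6813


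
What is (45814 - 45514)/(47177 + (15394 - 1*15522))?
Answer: 100/15683 ≈ 0.0063763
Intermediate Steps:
(45814 - 45514)/(47177 + (15394 - 1*15522)) = 300/(47177 + (15394 - 15522)) = 300/(47177 - 128) = 300/47049 = 300*(1/47049) = 100/15683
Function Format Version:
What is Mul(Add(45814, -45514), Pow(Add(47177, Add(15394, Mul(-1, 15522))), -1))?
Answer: Rational(100, 15683) ≈ 0.0063763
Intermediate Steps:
Mul(Add(45814, -45514), Pow(Add(47177, Add(15394, Mul(-1, 15522))), -1)) = Mul(300, Pow(Add(47177, Add(15394, -15522)), -1)) = Mul(300, Pow(Add(47177, -128), -1)) = Mul(300, Pow(47049, -1)) = Mul(300, Rational(1, 47049)) = Rational(100, 15683)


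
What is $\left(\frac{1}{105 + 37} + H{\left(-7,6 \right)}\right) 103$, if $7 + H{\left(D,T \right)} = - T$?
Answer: $- \frac{190035}{142} \approx -1338.3$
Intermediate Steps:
$H{\left(D,T \right)} = -7 - T$
$\left(\frac{1}{105 + 37} + H{\left(-7,6 \right)}\right) 103 = \left(\frac{1}{105 + 37} - 13\right) 103 = \left(\frac{1}{142} - 13\right) 103 = \left(- \frac{1845}{142}\right) 103 = - \frac{190035}{142}$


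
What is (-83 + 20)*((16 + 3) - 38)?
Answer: 1197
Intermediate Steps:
(-83 + 20)*((16 + 3) - 38) = -63*(19 - 38) = -63*(-19) = 1197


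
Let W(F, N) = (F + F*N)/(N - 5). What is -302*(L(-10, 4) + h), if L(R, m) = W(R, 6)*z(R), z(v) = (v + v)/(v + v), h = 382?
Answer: -94224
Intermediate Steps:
W(F, N) = (F + F*N)/(-5 + N)
z(v) = 1 (z(v) = (2*v)/((2*v)) = (2*v)*(1/(2*v)) = 1)
L(R, m) = 7*R (L(R, m) = (R*(1 + 6)/(-5 + 6))*1 = (R*7/1)*1 = (R*1*7)*1 = (7*R)*1 = 7*R)
-302*(L(-10, 4) + h) = -302*(7*(-10) + 382) = -302*(-70 + 382) = -302*312 = -94224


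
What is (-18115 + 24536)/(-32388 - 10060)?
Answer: -6421/42448 ≈ -0.15127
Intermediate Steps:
(-18115 + 24536)/(-32388 - 10060) = 6421/(-42448) = 6421*(-1/42448) = -6421/42448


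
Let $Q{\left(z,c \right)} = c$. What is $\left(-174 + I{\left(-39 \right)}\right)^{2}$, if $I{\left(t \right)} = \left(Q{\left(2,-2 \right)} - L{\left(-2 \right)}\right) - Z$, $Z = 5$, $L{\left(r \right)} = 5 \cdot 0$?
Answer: $32761$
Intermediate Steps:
$L{\left(r \right)} = 0$
$I{\left(t \right)} = -7$ ($I{\left(t \right)} = \left(-2 - 0\right) - 5 = \left(-2 + 0\right) - 5 = -2 - 5 = -7$)
$\left(-174 + I{\left(-39 \right)}\right)^{2} = \left(-174 - 7\right)^{2} = \left(-181\right)^{2} = 32761$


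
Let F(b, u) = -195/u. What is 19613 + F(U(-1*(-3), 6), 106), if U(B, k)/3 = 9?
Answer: 2078783/106 ≈ 19611.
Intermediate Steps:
U(B, k) = 27 (U(B, k) = 3*9 = 27)
19613 + F(U(-1*(-3), 6), 106) = 19613 - 195/106 = 2078783/106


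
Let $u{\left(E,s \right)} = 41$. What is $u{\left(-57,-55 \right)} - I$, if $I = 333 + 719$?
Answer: $-1011$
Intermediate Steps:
$I = 1052$
$u{\left(-57,-55 \right)} - I = 41 - 1052 = -1011$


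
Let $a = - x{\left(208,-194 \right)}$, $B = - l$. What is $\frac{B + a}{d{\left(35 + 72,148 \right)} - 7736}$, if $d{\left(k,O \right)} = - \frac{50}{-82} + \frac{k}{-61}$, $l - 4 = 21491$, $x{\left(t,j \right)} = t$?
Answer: $\frac{54279203}{19350598} \approx 2.805$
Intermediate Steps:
$l = 21495$ ($l = 4 + 21491 = 21495$)
$B = -21495$ ($B = \left(-1\right) 21495 = -21495$)
$d{\left(k,O \right)} = \frac{25}{41} - \frac{k}{61}$ ($d{\left(k,O \right)} = \left(-50\right) \left(- \frac{1}{82}\right) + k \left(- \frac{1}{61}\right) = \frac{25}{41} - \frac{k}{61}$)
$a = -208$ ($a = \left(-1\right) 208 = -208$)
$\frac{B + a}{d{\left(35 + 72,148 \right)} - 7736} = \frac{-21495 - 208}{\left(\frac{25}{41} - \frac{35 + 72}{61}\right) - 7736} = - \frac{21703}{\left(\frac{25}{41} - \frac{107}{61}\right) - 7736} = - \frac{21703}{- \frac{2862}{2501} - 7736} = - \frac{21703}{- \frac{19350598}{2501}} = \left(-21703\right) \left(- \frac{2501}{19350598}\right) = \frac{54279203}{19350598}$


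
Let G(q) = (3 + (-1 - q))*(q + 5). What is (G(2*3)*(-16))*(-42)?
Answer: -29568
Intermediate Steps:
G(q) = (2 - q)*(5 + q)
(G(2*3)*(-16))*(-42) = ((10 - (2*3)² - 6*3)*(-16))*(-42) = ((10 - 1*6² - 3*6)*(-16))*(-42) = ((10 - 1*36 - 18)*(-16))*(-42) = ((10 - 36 - 18)*(-16))*(-42) = -44*(-16)*(-42) = 704*(-42) = -29568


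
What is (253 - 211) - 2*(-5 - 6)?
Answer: 64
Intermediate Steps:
(253 - 211) - 2*(-5 - 6) = 42 - 2*(-11) = 42 + 22 = 64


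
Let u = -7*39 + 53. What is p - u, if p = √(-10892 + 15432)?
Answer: 220 + 2*√1135 ≈ 287.38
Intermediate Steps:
u = -220 (u = -273 + 53 = -220)
p = 2*√1135 (p = √4540 = 2*√1135 ≈ 67.380)
p - u = 2*√1135 - 1*(-220) = 2*√1135 + 220 = 220 + 2*√1135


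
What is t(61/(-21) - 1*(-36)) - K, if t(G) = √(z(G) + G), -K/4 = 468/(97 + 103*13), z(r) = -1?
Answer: 468/359 + √14154/21 ≈ 6.9689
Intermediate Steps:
K = -468/359 (K = -1872/(97 + 103*13) = -1872/(97 + 1339) = -1872/1436 = -4*117/359 = -468/359 ≈ -1.3036)
t(G) = √(-1 + G)
t(61/(-21) - 1*(-36)) - K = √(-1 + (61/(-21) - 1*(-36))) - 1*(-468/359) = √(-1 + (61*(-1/21) + 36)) + 468/359 = √(-1 + (-61/21 + 36)) + 468/359 = √(-1 + 695/21) + 468/359 = √(674/21) + 468/359 = √14154/21 + 468/359 = 468/359 + √14154/21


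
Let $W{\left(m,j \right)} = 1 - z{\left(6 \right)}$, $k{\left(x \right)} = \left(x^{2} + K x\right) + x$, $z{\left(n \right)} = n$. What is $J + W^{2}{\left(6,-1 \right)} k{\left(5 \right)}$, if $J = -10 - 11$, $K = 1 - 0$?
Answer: $854$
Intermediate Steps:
$K = 1$ ($K = 1 + 0 = 1$)
$k{\left(x \right)} = x^{2} + 2 x$ ($k{\left(x \right)} = \left(x^{2} + 1 x\right) + x = \left(x^{2} + x\right) + x = \left(x + x^{2}\right) + x = x^{2} + 2 x$)
$W{\left(m,j \right)} = -5$ ($W{\left(m,j \right)} = 1 - 6 = -5$)
$J = -21$ ($J = -10 - 11 = -21$)
$J + W^{2}{\left(6,-1 \right)} k{\left(5 \right)} = -21 + \left(-5\right)^{2} \cdot 5 \left(2 + 5\right) = -21 + 25 \cdot 5 \cdot 7 = -21 + 25 \cdot 35 = -21 + 875 = 854$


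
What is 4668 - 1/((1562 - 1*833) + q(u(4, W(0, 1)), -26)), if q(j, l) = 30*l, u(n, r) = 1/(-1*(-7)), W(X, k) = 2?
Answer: 238069/51 ≈ 4668.0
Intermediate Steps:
u(n, r) = ⅐ (u(n, r) = 1/7 = ⅐)
4668 - 1/((1562 - 1*833) + q(u(4, W(0, 1)), -26)) = 4668 - 1/((1562 - 1*833) + 30*(-26)) = 4668 - 1/((1562 - 833) - 780) = 4668 - 1/(729 - 780) = 4668 - 1/(-51) = 4668 - 1*(-1/51) = 4668 + 1/51 = 238069/51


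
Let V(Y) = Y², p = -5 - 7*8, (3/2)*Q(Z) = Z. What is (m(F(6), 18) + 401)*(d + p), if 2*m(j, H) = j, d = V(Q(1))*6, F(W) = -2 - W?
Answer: -69475/3 ≈ -23158.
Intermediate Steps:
Q(Z) = 2*Z/3
p = -61 (p = -5 - 56 = -61)
d = 8/3 (d = ((⅔)*1)²*6 = (⅔)²*6 = (4/9)*6 = 8/3 ≈ 2.6667)
m(j, H) = j/2
(m(F(6), 18) + 401)*(d + p) = ((-2 - 1*6)/2 + 401)*(8/3 - 61) = ((-2 - 6)/2 + 401)*(-175/3) = ((½)*(-8) + 401)*(-175/3) = (-4 + 401)*(-175/3) = 397*(-175/3) = -69475/3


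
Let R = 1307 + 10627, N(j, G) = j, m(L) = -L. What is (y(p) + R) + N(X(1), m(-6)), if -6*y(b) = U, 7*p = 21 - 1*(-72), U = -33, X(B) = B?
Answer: 23881/2 ≈ 11941.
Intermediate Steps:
p = 93/7 (p = (21 - 1*(-72))/7 = (21 + 72)/7 = (⅐)*93 = 93/7 ≈ 13.286)
y(b) = 11/2 (y(b) = -⅙*(-33) = 11/2)
R = 11934
(y(p) + R) + N(X(1), m(-6)) = (11/2 + 11934) + 1 = 23879/2 + 1 = 23881/2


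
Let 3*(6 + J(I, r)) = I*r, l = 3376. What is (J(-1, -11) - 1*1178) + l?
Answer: 6587/3 ≈ 2195.7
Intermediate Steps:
J(I, r) = -6 + I*r/3 (J(I, r) = -6 + (I*r)/3 = -6 + I*r/3)
(J(-1, -11) - 1*1178) + l = ((-6 + (⅓)*(-1)*(-11)) - 1*1178) + 3376 = ((-6 + 11/3) - 1178) + 3376 = (-7/3 - 1178) + 3376 = -3541/3 + 3376 = 6587/3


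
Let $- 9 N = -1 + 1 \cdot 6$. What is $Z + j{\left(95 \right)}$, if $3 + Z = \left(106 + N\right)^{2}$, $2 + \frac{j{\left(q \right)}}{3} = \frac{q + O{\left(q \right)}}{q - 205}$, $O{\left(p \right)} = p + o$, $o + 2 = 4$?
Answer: $\frac{49469632}{4455} \approx 11104.0$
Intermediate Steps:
$o = 2$ ($o = -2 + 4 = 2$)
$O{\left(p \right)} = 2 + p$ ($O{\left(p \right)} = p + 2 = 2 + p$)
$N = - \frac{5}{9}$ ($N = - \frac{-1 + 1 \cdot 6}{9} = - \frac{-1 + 6}{9} = \left(- \frac{1}{9}\right) 5 = - \frac{5}{9} \approx -0.55556$)
$j{\left(q \right)} = -6 + \frac{3 \left(2 + 2 q\right)}{-205 + q}$ ($j{\left(q \right)} = -6 + 3 \frac{q + \left(2 + q\right)}{q - 205} = -6 + 3 \frac{2 + 2 q}{-205 + q} = -6 + \frac{3 \left(2 + 2 q\right)}{-205 + q}$)
$Z = \frac{900358}{81}$ ($Z = -3 + \left(106 - \frac{5}{9}\right)^{2} = -3 + \left(\frac{949}{9}\right)^{2} = -3 + \frac{900601}{81} = \frac{900358}{81} \approx 11116.0$)
$Z + j{\left(95 \right)} = \frac{900358}{81} + \frac{1236}{-205 + 95} = \frac{900358}{81} + \frac{1236}{-110} = \frac{900358}{81} + 1236 \left(- \frac{1}{110}\right) = \frac{900358}{81} - \frac{618}{55} = \frac{49469632}{4455}$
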